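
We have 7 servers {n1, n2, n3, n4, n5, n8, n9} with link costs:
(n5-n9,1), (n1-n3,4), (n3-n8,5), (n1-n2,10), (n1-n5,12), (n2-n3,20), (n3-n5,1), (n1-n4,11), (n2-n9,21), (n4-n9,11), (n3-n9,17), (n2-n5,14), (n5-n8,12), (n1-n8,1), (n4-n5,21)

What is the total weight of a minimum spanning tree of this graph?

28

Kruskal's algorithm — process edges by increasing weight (ties by edge label):
n1-n8 (1): add. Components now {n5} {n1,n8} {n3} {n9} {n4} {n2}
n3-n5 (1): add. Components now {n3,n5} {n1,n8} {n9} {n4} {n2}
n5-n9 (1): add. Components now {n3,n5,n9} {n1,n8} {n4} {n2}
n1-n3 (4): add. Components now {n1,n3,n5,n8,n9} {n4} {n2}
n3-n8 (5): skip — n8 and n3 already connected.
n1-n2 (10): add. Components now {n1,n2,n3,n5,n8,n9} {n4}
n1-n4 (11): add. Components now {n1,n2,n3,n4,n5,n8,n9}
MST edges: n1-n8, n3-n5, n5-n9, n1-n3, n1-n2, n1-n4; total weight 1+1+1+4+10+11 = 28.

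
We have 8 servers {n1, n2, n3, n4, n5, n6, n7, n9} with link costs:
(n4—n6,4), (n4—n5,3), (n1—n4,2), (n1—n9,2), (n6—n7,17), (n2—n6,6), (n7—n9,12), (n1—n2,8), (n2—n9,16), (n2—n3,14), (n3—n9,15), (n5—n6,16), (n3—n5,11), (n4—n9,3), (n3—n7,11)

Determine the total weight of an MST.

39

Kruskal: consider edges lightest-first.
n1—n4 (2): add — endpoints in different components.
n1—n9 (2): add — endpoints in different components.
n4—n5 (3): add — endpoints in different components.
n4—n9 (3): skip — n9 and n4 already connected.
n4—n6 (4): add — endpoints in different components.
n2—n6 (6): add — endpoints in different components.
n1—n2 (8): skip — n1 and n2 already connected.
n3—n5 (11): add — endpoints in different components.
n3—n7 (11): add — endpoints in different components.
MST edges: n1—n4, n1—n9, n4—n5, n4—n6, n2—n6, n3—n5, n3—n7; total weight 2+2+3+4+6+11+11 = 39.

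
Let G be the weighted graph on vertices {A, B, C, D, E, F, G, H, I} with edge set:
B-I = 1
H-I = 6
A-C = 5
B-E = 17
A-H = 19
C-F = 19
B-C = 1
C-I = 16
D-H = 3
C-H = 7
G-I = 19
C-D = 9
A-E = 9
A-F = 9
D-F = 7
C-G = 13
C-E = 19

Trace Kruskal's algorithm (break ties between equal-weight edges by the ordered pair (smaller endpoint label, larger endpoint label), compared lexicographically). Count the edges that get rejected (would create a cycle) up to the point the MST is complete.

Kruskal: consider edges lightest-first.
B-C (1): add — endpoints in different components.
B-I (1): add — endpoints in different components.
D-H (3): add — endpoints in different components.
A-C (5): add — endpoints in different components.
H-I (6): add — endpoints in different components.
C-H (7): skip — C and H already connected.
D-F (7): add — endpoints in different components.
A-E (9): add — endpoints in different components.
A-F (9): skip — A and F already connected.
C-D (9): skip — C and D already connected.
C-G (13): add — endpoints in different components.
Edges rejected before the tree was complete: 3.

3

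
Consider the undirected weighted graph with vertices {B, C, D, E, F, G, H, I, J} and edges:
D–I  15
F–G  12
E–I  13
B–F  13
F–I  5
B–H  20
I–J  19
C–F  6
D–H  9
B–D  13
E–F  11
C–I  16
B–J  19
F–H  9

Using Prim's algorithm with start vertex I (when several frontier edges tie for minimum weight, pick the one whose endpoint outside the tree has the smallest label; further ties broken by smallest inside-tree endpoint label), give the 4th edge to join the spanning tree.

Prim, starting at I.
Step 1: frontier [F–I 5, E–I 13, D–I 15, C–I 16, I–J 19] → take F–I (5); add F.
Step 2: frontier [C–F 6, F–H 9, E–F 11, F–G 12, B–F 13, E–I 13, D–I 15, C–I 16, I–J 19] → take C–F (6); add C.
Step 3: frontier [F–H 9, E–F 11, F–G 12, B–F 13, E–I 13, D–I 15, I–J 19] → take F–H (9); add H.
Step 4: frontier [E–F 11, F–G 12, B–F 13, D–H 9, B–H 20, E–I 13, D–I 15, I–J 19] → take D–H (9); add D.
Step 5: frontier [B–D 13, E–F 11, F–G 12, B–F 13, B–H 20, E–I 13, I–J 19] → take E–F (11); add E.
Step 6: frontier [B–D 13, F–G 12, B–F 13, B–H 20, I–J 19] → take F–G (12); add G.
Step 7: frontier [B–D 13, B–F 13, B–H 20, I–J 19] → take B–D (13); add B.
Step 8: frontier [B–J 19, I–J 19] → take B–J (19); add J.
The 4th edge added is D–H.

D-H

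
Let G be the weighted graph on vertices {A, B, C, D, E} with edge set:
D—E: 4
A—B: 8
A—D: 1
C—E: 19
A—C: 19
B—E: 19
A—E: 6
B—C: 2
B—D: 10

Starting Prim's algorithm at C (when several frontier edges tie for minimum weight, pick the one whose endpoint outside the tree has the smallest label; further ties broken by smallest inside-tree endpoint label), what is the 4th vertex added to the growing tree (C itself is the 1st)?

Grow the tree from C using Prim:
Step 1: frontier [B—C 2, A—C 19, C—E 19] → take B—C (2); add B.
Step 2: frontier [A—B 8, B—D 10, B—E 19, A—C 19, C—E 19] → take A—B (8); add A.
Step 3: frontier [A—D 1, A—E 6, B—D 10, B—E 19, C—E 19] → take A—D (1); add D.
Step 4: frontier [A—E 6, B—E 19, C—E 19, D—E 4] → take D—E (4); add E.
Vertex order: C, B, A, D, E. The 4th vertex is D.

D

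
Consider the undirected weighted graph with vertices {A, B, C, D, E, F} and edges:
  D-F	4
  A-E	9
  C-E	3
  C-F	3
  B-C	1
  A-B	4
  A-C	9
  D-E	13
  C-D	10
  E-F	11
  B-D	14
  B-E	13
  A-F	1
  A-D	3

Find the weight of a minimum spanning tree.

Kruskal: consider edges lightest-first.
A-F (1): add. Components now {A,F} {B} {C} {D} {E}
B-C (1): add. Components now {A,F} {B,C} {D} {E}
A-D (3): add. Components now {A,D,F} {B,C} {E}
C-E (3): add. Components now {A,D,F} {B,C,E}
C-F (3): add. Components now {A,B,C,D,E,F}
MST edges: A-F, B-C, A-D, C-E, C-F; total weight 1+1+3+3+3 = 11.

11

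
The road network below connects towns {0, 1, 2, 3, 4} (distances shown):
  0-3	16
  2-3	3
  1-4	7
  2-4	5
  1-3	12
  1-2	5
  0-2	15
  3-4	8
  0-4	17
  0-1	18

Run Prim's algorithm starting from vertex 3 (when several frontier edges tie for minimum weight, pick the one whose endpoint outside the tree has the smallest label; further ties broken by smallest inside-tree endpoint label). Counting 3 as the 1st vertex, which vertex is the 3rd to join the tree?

1

Prim's algorithm from 3:
Step 1: cheapest edge leaving the tree is 2-3 (3); add 2.
Step 2: cheapest edge leaving the tree is 1-2 (5); add 1.
Step 3: cheapest edge leaving the tree is 2-4 (5); add 4.
Step 4: cheapest edge leaving the tree is 0-2 (15); add 0.
Vertex order: 3, 2, 1, 4, 0. The 3rd vertex is 1.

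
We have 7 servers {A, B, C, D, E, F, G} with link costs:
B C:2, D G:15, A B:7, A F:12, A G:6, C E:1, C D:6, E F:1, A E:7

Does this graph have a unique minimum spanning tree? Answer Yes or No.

No

Sort edges by weight, then run Kruskal:
C E (1): add. Components now {A} {B} {C,E} {D} {F} {G}
E F (1): add. Components now {A} {B} {C,E,F} {D} {G}
B C (2): add. Components now {A} {B,C,E,F} {D} {G}
A G (6): add. Components now {A,G} {B,C,E,F} {D}
C D (6): add. Components now {A,G} {B,C,D,E,F}
A B (7): add. Components now {A,B,C,D,E,F,G}
Non-tree edge A E has weight 7, equal to the heaviest edge on its tree cycle — swapping gives another MST of the same weight. Not unique.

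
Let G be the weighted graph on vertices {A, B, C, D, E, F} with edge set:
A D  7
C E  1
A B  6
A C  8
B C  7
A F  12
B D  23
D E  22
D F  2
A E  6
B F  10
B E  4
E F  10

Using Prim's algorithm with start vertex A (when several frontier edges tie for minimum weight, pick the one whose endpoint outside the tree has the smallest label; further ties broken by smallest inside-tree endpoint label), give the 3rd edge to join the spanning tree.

Grow the tree from A using Prim:
Step 1: frontier [A B 6, A E 6, A D 7, A C 8, A F 12] → take A B (6); add B.
Step 2: frontier [A E 6, A D 7, A C 8, A F 12, B E 4, B C 7, B F 10, B D 23] → take B E (4); add E.
Step 3: frontier [A D 7, A C 8, A F 12, B C 7, B F 10, B D 23, C E 1, E F 10, D E 22] → take C E (1); add C.
Step 4: frontier [A D 7, A F 12, B F 10, B D 23, E F 10, D E 22] → take A D (7); add D.
Step 5: frontier [A F 12, B F 10, D F 2, E F 10] → take D F (2); add F.
The 3rd edge added is C E.

C-E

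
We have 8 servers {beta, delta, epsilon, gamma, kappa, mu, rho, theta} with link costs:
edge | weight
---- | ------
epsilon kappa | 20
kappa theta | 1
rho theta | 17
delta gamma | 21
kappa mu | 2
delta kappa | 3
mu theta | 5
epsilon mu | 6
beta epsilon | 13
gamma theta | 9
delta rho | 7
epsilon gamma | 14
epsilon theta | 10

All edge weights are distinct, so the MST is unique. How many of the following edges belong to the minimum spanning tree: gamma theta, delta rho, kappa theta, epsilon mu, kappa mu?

Kruskal: consider edges lightest-first.
kappa theta (1): add — endpoints in different components.
kappa mu (2): add — endpoints in different components.
delta kappa (3): add — endpoints in different components.
mu theta (5): skip — theta and mu already connected.
epsilon mu (6): add — endpoints in different components.
delta rho (7): add — endpoints in different components.
gamma theta (9): add — endpoints in different components.
epsilon theta (10): skip — epsilon and theta already connected.
beta epsilon (13): add — endpoints in different components.
MST edge set: {kappa theta, kappa mu, delta kappa, epsilon mu, delta rho, gamma theta, beta epsilon}.
Of the listed edges, {gamma theta, delta rho, kappa theta, epsilon mu, kappa mu} are in the MST → 5.

5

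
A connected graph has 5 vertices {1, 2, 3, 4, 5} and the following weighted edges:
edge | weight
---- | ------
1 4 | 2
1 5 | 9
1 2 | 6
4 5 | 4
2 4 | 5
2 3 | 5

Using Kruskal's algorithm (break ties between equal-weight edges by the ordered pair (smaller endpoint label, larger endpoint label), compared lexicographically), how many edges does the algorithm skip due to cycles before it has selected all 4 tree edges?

Sort edges by weight, then run Kruskal:
1 4 (2): add — endpoints in different components.
4 5 (4): add — endpoints in different components.
2 3 (5): add — endpoints in different components.
2 4 (5): add — endpoints in different components.
Edges rejected before the tree was complete: 0.

0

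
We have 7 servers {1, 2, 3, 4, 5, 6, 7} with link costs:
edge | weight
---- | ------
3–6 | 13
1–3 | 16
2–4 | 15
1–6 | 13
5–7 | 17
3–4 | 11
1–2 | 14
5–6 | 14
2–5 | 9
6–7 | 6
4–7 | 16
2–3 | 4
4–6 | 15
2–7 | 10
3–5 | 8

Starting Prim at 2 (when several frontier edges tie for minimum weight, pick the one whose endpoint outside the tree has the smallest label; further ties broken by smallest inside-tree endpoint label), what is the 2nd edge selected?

Prim, starting at 2.
Step 1: cheapest edge leaving the tree is 2–3 (4); add 3.
Step 2: cheapest edge leaving the tree is 3–5 (8); add 5.
Step 3: cheapest edge leaving the tree is 2–7 (10); add 7.
Step 4: cheapest edge leaving the tree is 6–7 (6); add 6.
Step 5: cheapest edge leaving the tree is 3–4 (11); add 4.
Step 6: cheapest edge leaving the tree is 1–6 (13); add 1.
The 2nd edge added is 3–5.

3-5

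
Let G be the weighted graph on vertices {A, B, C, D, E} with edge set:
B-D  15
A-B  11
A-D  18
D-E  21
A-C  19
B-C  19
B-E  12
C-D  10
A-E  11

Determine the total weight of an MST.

47

Prim's algorithm from E:
Step 1: frontier [A-E 11, B-E 12, D-E 21] → take A-E (11); add A.
Step 2: frontier [A-B 11, A-D 18, A-C 19, B-E 12, D-E 21] → take A-B (11); add B.
Step 3: frontier [A-D 18, A-C 19, B-D 15, B-C 19, D-E 21] → take B-D (15); add D.
Step 4: frontier [A-C 19, B-C 19, C-D 10] → take C-D (10); add C.
MST edges: A-E, A-B, B-D, C-D; total weight 11+11+15+10 = 47.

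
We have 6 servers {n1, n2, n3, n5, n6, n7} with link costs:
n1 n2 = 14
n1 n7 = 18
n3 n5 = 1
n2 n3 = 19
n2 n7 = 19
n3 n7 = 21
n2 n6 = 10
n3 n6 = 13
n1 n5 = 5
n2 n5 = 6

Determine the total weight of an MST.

40

Prim's algorithm from n1:
Step 1: cheapest edge leaving the tree is n1 n5 (5); add n5.
Step 2: cheapest edge leaving the tree is n3 n5 (1); add n3.
Step 3: cheapest edge leaving the tree is n2 n5 (6); add n2.
Step 4: cheapest edge leaving the tree is n2 n6 (10); add n6.
Step 5: cheapest edge leaving the tree is n1 n7 (18); add n7.
MST edges: n1 n5, n3 n5, n2 n5, n2 n6, n1 n7; total weight 5+1+6+10+18 = 40.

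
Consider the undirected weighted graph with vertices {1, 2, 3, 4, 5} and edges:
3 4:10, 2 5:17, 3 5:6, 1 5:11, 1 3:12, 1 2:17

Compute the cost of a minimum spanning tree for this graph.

Kruskal's algorithm — process edges by increasing weight (ties by edge label):
3 5 (6): add — endpoints in different components.
3 4 (10): add — endpoints in different components.
1 5 (11): add — endpoints in different components.
1 3 (12): skip — 1 and 3 already connected.
1 2 (17): add — endpoints in different components.
MST edges: 3 5, 3 4, 1 5, 1 2; total weight 6+10+11+17 = 44.

44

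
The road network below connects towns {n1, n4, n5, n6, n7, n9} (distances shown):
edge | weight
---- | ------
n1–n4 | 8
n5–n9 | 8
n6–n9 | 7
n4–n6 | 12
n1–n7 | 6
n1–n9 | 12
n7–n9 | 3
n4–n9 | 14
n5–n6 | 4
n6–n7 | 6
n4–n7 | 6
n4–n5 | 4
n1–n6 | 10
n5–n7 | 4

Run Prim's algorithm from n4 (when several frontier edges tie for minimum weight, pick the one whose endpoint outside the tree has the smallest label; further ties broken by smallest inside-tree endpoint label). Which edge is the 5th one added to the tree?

Prim's algorithm from n4:
Step 1: frontier [n4–n5 4, n4–n7 6, n1–n4 8, n4–n6 12, n4–n9 14] → take n4–n5 (4); add n5.
Step 2: frontier [n4–n7 6, n1–n4 8, n4–n6 12, n4–n9 14, n5–n6 4, n5–n7 4, n5–n9 8] → take n5–n6 (4); add n6.
Step 3: frontier [n4–n7 6, n1–n4 8, n4–n9 14, n5–n7 4, n5–n9 8, n6–n7 6, n6–n9 7, n1–n6 10] → take n5–n7 (4); add n7.
Step 4: frontier [n1–n4 8, n4–n9 14, n5–n9 8, n6–n9 7, n1–n6 10, n7–n9 3, n1–n7 6] → take n7–n9 (3); add n9.
Step 5: frontier [n1–n4 8, n1–n6 10, n1–n7 6, n1–n9 12] → take n1–n7 (6); add n1.
The 5th edge added is n1–n7.

n1-n7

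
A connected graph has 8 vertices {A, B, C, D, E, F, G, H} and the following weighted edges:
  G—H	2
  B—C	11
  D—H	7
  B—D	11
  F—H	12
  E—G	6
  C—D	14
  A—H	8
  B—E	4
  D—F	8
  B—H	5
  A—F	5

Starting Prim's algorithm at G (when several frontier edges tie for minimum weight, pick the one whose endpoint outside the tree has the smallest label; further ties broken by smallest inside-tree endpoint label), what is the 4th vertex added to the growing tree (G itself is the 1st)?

Prim's algorithm from G:
Step 1: frontier [G—H 2, E—G 6] → take G—H (2); add H.
Step 2: frontier [E—G 6, B—H 5, D—H 7, A—H 8, F—H 12] → take B—H (5); add B.
Step 3: frontier [B—E 4, B—C 11, B—D 11, E—G 6, D—H 7, A—H 8, F—H 12] → take B—E (4); add E.
Step 4: frontier [B—C 11, B—D 11, D—H 7, A—H 8, F—H 12] → take D—H (7); add D.
Step 5: frontier [B—C 11, D—F 8, C—D 14, A—H 8, F—H 12] → take A—H (8); add A.
Step 6: frontier [A—F 5, B—C 11, D—F 8, C—D 14, F—H 12] → take A—F (5); add F.
Step 7: frontier [B—C 11, C—D 14] → take B—C (11); add C.
Vertex order: G, H, B, E, D, A, F, C. The 4th vertex is E.

E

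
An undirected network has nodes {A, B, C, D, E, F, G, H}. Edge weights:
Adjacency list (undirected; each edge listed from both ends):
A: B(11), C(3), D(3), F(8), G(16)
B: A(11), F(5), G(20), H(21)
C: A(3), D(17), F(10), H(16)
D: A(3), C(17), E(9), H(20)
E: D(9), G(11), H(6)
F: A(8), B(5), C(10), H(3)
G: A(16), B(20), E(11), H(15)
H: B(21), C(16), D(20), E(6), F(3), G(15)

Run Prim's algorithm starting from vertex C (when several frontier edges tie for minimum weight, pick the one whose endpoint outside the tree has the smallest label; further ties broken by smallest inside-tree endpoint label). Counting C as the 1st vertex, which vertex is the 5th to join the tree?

Grow the tree from C using Prim:
Step 1: cheapest edge leaving the tree is A C (3); add A.
Step 2: cheapest edge leaving the tree is A D (3); add D.
Step 3: cheapest edge leaving the tree is A F (8); add F.
Step 4: cheapest edge leaving the tree is F H (3); add H.
Step 5: cheapest edge leaving the tree is B F (5); add B.
Step 6: cheapest edge leaving the tree is E H (6); add E.
Step 7: cheapest edge leaving the tree is E G (11); add G.
Vertex order: C, A, D, F, H, B, E, G. The 5th vertex is H.

H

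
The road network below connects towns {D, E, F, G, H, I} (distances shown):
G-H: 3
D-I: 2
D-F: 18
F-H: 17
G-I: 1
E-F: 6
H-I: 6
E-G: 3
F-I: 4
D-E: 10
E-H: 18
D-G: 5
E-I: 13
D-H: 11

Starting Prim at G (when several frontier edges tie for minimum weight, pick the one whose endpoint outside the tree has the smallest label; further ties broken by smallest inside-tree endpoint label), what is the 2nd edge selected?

Grow the tree from G using Prim:
Step 1: cheapest edge leaving the tree is G-I (1); add I.
Step 2: cheapest edge leaving the tree is D-I (2); add D.
Step 3: cheapest edge leaving the tree is E-G (3); add E.
Step 4: cheapest edge leaving the tree is G-H (3); add H.
Step 5: cheapest edge leaving the tree is F-I (4); add F.
The 2nd edge added is D-I.

D-I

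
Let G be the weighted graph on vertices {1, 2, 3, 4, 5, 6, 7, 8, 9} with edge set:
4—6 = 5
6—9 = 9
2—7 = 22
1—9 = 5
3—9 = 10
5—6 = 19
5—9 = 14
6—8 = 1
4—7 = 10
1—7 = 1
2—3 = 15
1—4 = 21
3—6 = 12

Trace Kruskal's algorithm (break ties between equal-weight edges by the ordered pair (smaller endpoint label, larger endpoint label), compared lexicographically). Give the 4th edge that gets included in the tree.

Kruskal: consider edges lightest-first.
1—7 (1): add — endpoints in different components.
6—8 (1): add — endpoints in different components.
1—9 (5): add — endpoints in different components.
4—6 (5): add — endpoints in different components.
6—9 (9): add — endpoints in different components.
3—9 (10): add — endpoints in different components.
4—7 (10): skip — 4 and 7 already connected.
3—6 (12): skip — 3 and 6 already connected.
5—9 (14): add — endpoints in different components.
2—3 (15): add — endpoints in different components.
The 4th edge added is 4—6.

4-6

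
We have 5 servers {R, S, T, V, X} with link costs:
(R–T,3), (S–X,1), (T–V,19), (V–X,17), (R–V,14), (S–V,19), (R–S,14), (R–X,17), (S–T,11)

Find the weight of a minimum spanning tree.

29

Kruskal: consider edges lightest-first.
S–X (1): add — endpoints in different components.
R–T (3): add — endpoints in different components.
S–T (11): add — endpoints in different components.
R–S (14): skip — S and R already connected.
R–V (14): add — endpoints in different components.
MST edges: S–X, R–T, S–T, R–V; total weight 1+3+11+14 = 29.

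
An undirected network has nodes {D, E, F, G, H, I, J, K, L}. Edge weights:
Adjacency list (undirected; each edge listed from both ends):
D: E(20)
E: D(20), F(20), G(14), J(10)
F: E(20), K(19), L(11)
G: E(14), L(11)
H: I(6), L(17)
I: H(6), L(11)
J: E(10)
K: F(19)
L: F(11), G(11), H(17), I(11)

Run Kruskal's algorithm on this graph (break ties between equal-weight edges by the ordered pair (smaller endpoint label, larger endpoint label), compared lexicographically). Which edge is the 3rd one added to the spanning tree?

Kruskal: consider edges lightest-first.
H-I (6): add — endpoints in different components.
E-J (10): add — endpoints in different components.
F-L (11): add — endpoints in different components.
G-L (11): add — endpoints in different components.
I-L (11): add — endpoints in different components.
E-G (14): add — endpoints in different components.
H-L (17): skip — H and L already connected.
F-K (19): add — endpoints in different components.
D-E (20): add — endpoints in different components.
The 3rd edge added is F-L.

F-L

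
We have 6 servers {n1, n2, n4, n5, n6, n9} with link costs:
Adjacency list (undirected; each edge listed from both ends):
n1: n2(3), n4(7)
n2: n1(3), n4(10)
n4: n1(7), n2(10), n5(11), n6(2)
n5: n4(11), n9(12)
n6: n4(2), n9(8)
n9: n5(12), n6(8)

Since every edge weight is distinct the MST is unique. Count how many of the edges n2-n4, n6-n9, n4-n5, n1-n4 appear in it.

Kruskal's algorithm — process edges by increasing weight (ties by edge label):
n4-n6 (2): add — endpoints in different components.
n1-n2 (3): add — endpoints in different components.
n1-n4 (7): add — endpoints in different components.
n6-n9 (8): add — endpoints in different components.
n2-n4 (10): skip — n4 and n2 already connected.
n4-n5 (11): add — endpoints in different components.
MST edge set: {n4-n6, n1-n2, n1-n4, n6-n9, n4-n5}.
Of the listed edges, {n6-n9, n4-n5, n1-n4} are in the MST → 3.

3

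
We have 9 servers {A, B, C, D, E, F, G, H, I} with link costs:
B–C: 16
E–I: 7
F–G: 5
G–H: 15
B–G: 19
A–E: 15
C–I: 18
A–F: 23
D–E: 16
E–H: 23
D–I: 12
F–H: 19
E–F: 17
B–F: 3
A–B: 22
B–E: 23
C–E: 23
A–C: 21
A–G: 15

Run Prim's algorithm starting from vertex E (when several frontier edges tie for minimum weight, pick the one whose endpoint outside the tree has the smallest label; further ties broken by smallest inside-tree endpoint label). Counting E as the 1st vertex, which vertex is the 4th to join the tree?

A

Grow the tree from E using Prim:
Step 1: cheapest edge leaving the tree is E–I (7); add I.
Step 2: cheapest edge leaving the tree is D–I (12); add D.
Step 3: cheapest edge leaving the tree is A–E (15); add A.
Step 4: cheapest edge leaving the tree is A–G (15); add G.
Step 5: cheapest edge leaving the tree is F–G (5); add F.
Step 6: cheapest edge leaving the tree is B–F (3); add B.
Step 7: cheapest edge leaving the tree is G–H (15); add H.
Step 8: cheapest edge leaving the tree is B–C (16); add C.
Vertex order: E, I, D, A, G, F, B, H, C. The 4th vertex is A.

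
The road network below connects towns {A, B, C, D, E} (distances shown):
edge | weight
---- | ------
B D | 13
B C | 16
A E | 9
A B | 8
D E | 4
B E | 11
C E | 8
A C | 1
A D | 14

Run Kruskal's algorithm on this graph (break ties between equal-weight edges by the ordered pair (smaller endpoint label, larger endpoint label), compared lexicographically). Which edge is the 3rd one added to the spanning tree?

Kruskal's algorithm — process edges by increasing weight (ties by edge label):
A C (1): add — endpoints in different components.
D E (4): add — endpoints in different components.
A B (8): add — endpoints in different components.
C E (8): add — endpoints in different components.
The 3rd edge added is A B.

A-B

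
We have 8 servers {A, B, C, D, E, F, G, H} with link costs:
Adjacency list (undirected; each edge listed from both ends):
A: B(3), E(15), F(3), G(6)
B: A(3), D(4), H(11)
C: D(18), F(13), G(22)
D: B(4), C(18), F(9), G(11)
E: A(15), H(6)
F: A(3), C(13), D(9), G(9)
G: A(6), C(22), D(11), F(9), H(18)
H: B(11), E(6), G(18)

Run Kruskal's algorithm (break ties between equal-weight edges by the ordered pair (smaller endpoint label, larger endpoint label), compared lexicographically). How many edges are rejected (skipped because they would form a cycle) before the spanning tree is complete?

3

Kruskal's algorithm — process edges by increasing weight (ties by edge label):
A—B (3): add — endpoints in different components.
A—F (3): add — endpoints in different components.
B—D (4): add — endpoints in different components.
A—G (6): add — endpoints in different components.
E—H (6): add — endpoints in different components.
D—F (9): skip — D and F already connected.
F—G (9): skip — F and G already connected.
B—H (11): add — endpoints in different components.
D—G (11): skip — D and G already connected.
C—F (13): add — endpoints in different components.
Edges rejected before the tree was complete: 3.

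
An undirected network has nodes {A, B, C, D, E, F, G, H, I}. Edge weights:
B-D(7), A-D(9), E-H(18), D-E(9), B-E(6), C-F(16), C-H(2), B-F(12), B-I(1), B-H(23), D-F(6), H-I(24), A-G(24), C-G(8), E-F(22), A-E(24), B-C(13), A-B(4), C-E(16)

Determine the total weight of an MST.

Kruskal: consider edges lightest-first.
B-I (1): add — endpoints in different components.
C-H (2): add — endpoints in different components.
A-B (4): add — endpoints in different components.
B-E (6): add — endpoints in different components.
D-F (6): add — endpoints in different components.
B-D (7): add — endpoints in different components.
C-G (8): add — endpoints in different components.
A-D (9): skip — A and D already connected.
D-E (9): skip — D and E already connected.
B-F (12): skip — B and F already connected.
B-C (13): add — endpoints in different components.
MST edges: B-I, C-H, A-B, B-E, D-F, B-D, C-G, B-C; total weight 1+2+4+6+6+7+8+13 = 47.

47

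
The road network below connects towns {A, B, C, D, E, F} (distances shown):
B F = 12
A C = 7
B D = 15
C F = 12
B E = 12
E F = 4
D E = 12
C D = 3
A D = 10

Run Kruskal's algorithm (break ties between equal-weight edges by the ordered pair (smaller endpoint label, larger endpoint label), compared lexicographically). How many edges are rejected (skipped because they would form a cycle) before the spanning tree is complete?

Kruskal's algorithm — process edges by increasing weight (ties by edge label):
C D (3): add. Components now {A} {B} {C,D} {E} {F}
E F (4): add. Components now {A} {B} {C,D} {E,F}
A C (7): add. Components now {A,C,D} {B} {E,F}
A D (10): skip — A and D already connected.
B E (12): add. Components now {A,C,D} {B,E,F}
B F (12): skip — B and F already connected.
C F (12): add. Components now {A,B,C,D,E,F}
Edges rejected before the tree was complete: 2.

2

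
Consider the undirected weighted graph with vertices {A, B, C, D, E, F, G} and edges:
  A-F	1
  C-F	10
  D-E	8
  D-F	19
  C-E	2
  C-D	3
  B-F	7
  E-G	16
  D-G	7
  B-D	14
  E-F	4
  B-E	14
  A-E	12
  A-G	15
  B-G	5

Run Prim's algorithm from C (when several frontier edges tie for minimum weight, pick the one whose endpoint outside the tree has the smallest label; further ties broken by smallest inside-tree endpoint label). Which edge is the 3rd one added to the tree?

E-F

Prim's algorithm from C:
Step 1: cheapest edge leaving the tree is C-E (2); add E.
Step 2: cheapest edge leaving the tree is C-D (3); add D.
Step 3: cheapest edge leaving the tree is E-F (4); add F.
Step 4: cheapest edge leaving the tree is A-F (1); add A.
Step 5: cheapest edge leaving the tree is B-F (7); add B.
Step 6: cheapest edge leaving the tree is B-G (5); add G.
The 3rd edge added is E-F.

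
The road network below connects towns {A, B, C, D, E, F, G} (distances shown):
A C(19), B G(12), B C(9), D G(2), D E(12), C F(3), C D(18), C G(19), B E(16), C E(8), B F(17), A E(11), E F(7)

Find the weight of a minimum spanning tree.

Sort edges by weight, then run Kruskal:
D G (2): add. Components now {A} {B} {C} {D,G} {E} {F}
C F (3): add. Components now {A} {B} {C,F} {D,G} {E}
E F (7): add. Components now {A} {B} {C,E,F} {D,G}
C E (8): skip — C and E already connected.
B C (9): add. Components now {A} {B,C,E,F} {D,G}
A E (11): add. Components now {A,B,C,E,F} {D,G}
B G (12): add. Components now {A,B,C,D,E,F,G}
MST edges: D G, C F, E F, B C, A E, B G; total weight 2+3+7+9+11+12 = 44.

44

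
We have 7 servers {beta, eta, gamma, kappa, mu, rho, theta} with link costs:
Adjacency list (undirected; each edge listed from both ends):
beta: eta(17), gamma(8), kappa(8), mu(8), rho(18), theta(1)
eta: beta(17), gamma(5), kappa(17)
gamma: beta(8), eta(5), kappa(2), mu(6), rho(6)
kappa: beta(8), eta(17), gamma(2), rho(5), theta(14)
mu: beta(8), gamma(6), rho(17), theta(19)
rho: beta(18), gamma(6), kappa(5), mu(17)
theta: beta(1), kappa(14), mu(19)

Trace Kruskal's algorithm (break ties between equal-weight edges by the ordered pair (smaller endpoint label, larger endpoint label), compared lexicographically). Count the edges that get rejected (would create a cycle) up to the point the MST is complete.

Kruskal: consider edges lightest-first.
beta-theta (1): add — endpoints in different components.
gamma-kappa (2): add — endpoints in different components.
eta-gamma (5): add — endpoints in different components.
kappa-rho (5): add — endpoints in different components.
gamma-mu (6): add — endpoints in different components.
gamma-rho (6): skip — rho and gamma already connected.
beta-gamma (8): add — endpoints in different components.
Edges rejected before the tree was complete: 1.

1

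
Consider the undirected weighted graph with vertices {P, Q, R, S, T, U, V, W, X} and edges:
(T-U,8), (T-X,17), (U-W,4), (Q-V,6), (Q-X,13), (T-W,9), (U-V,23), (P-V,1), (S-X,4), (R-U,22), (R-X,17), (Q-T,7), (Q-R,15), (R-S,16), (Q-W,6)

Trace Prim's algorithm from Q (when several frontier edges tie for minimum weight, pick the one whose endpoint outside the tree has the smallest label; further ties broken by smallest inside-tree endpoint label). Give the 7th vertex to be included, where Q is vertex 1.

Prim's algorithm from Q:
Step 1: cheapest edge leaving the tree is Q-V (6); add V.
Step 2: cheapest edge leaving the tree is P-V (1); add P.
Step 3: cheapest edge leaving the tree is Q-W (6); add W.
Step 4: cheapest edge leaving the tree is U-W (4); add U.
Step 5: cheapest edge leaving the tree is Q-T (7); add T.
Step 6: cheapest edge leaving the tree is Q-X (13); add X.
Step 7: cheapest edge leaving the tree is S-X (4); add S.
Step 8: cheapest edge leaving the tree is Q-R (15); add R.
Vertex order: Q, V, P, W, U, T, X, S, R. The 7th vertex is X.

X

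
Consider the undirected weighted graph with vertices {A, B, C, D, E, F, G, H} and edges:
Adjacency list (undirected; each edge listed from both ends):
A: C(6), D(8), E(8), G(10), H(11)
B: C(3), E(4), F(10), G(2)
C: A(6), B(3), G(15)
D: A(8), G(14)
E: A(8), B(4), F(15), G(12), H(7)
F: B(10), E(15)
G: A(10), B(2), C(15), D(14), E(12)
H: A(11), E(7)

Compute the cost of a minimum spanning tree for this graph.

Prim's algorithm from B:
Step 1: cheapest edge leaving the tree is B-G (2); add G.
Step 2: cheapest edge leaving the tree is B-C (3); add C.
Step 3: cheapest edge leaving the tree is B-E (4); add E.
Step 4: cheapest edge leaving the tree is A-C (6); add A.
Step 5: cheapest edge leaving the tree is E-H (7); add H.
Step 6: cheapest edge leaving the tree is A-D (8); add D.
Step 7: cheapest edge leaving the tree is B-F (10); add F.
MST edges: B-G, B-C, B-E, A-C, E-H, A-D, B-F; total weight 2+3+4+6+7+8+10 = 40.

40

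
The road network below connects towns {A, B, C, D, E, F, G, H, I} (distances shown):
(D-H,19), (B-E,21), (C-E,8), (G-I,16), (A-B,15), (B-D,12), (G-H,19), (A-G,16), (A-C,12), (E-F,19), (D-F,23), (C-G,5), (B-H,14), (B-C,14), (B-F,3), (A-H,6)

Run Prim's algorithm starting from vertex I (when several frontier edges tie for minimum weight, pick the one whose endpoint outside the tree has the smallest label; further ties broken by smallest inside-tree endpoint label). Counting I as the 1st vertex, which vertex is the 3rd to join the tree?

Grow the tree from I using Prim:
Step 1: cheapest edge leaving the tree is G-I (16); add G.
Step 2: cheapest edge leaving the tree is C-G (5); add C.
Step 3: cheapest edge leaving the tree is C-E (8); add E.
Step 4: cheapest edge leaving the tree is A-C (12); add A.
Step 5: cheapest edge leaving the tree is A-H (6); add H.
Step 6: cheapest edge leaving the tree is B-C (14); add B.
Step 7: cheapest edge leaving the tree is B-F (3); add F.
Step 8: cheapest edge leaving the tree is B-D (12); add D.
Vertex order: I, G, C, E, A, H, B, F, D. The 3rd vertex is C.

C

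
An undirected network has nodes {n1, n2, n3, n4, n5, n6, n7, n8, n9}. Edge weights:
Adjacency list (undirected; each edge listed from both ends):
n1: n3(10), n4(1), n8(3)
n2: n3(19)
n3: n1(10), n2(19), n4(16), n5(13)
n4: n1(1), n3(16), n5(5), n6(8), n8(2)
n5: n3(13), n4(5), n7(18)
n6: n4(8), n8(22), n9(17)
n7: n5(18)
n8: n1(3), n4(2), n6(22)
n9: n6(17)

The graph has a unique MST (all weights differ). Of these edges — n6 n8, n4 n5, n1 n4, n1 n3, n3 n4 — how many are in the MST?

3

Kruskal: consider edges lightest-first.
n1 n4 (1): add — endpoints in different components.
n4 n8 (2): add — endpoints in different components.
n1 n8 (3): skip — n8 and n1 already connected.
n4 n5 (5): add — endpoints in different components.
n4 n6 (8): add — endpoints in different components.
n1 n3 (10): add — endpoints in different components.
n3 n5 (13): skip — n5 and n3 already connected.
n3 n4 (16): skip — n3 and n4 already connected.
n6 n9 (17): add — endpoints in different components.
n5 n7 (18): add — endpoints in different components.
n2 n3 (19): add — endpoints in different components.
MST edge set: {n1 n4, n4 n8, n4 n5, n4 n6, n1 n3, n6 n9, n5 n7, n2 n3}.
Of the listed edges, {n4 n5, n1 n4, n1 n3} are in the MST → 3.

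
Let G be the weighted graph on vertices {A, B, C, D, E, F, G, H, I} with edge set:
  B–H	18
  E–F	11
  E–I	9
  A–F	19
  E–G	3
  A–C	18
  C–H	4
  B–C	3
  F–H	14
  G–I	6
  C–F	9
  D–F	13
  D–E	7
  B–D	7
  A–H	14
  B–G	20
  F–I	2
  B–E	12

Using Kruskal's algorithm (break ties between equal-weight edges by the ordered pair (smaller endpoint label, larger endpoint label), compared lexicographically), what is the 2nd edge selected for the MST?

B-C

Sort edges by weight, then run Kruskal:
F–I (2): add — endpoints in different components.
B–C (3): add — endpoints in different components.
E–G (3): add — endpoints in different components.
C–H (4): add — endpoints in different components.
G–I (6): add — endpoints in different components.
B–D (7): add — endpoints in different components.
D–E (7): add — endpoints in different components.
C–F (9): skip — C and F already connected.
E–I (9): skip — E and I already connected.
E–F (11): skip — E and F already connected.
B–E (12): skip — B and E already connected.
D–F (13): skip — D and F already connected.
A–H (14): add — endpoints in different components.
The 2nd edge added is B–C.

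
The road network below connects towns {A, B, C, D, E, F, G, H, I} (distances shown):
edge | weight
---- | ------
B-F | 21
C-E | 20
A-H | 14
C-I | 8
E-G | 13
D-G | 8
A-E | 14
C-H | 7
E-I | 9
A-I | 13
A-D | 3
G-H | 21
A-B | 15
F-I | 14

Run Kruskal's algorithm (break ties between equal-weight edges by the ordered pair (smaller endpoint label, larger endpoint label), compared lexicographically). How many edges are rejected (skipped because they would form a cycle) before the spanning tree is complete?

3

Kruskal's algorithm — process edges by increasing weight (ties by edge label):
A-D (3): add — endpoints in different components.
C-H (7): add — endpoints in different components.
C-I (8): add — endpoints in different components.
D-G (8): add — endpoints in different components.
E-I (9): add — endpoints in different components.
A-I (13): add — endpoints in different components.
E-G (13): skip — E and G already connected.
A-E (14): skip — A and E already connected.
A-H (14): skip — A and H already connected.
F-I (14): add — endpoints in different components.
A-B (15): add — endpoints in different components.
Edges rejected before the tree was complete: 3.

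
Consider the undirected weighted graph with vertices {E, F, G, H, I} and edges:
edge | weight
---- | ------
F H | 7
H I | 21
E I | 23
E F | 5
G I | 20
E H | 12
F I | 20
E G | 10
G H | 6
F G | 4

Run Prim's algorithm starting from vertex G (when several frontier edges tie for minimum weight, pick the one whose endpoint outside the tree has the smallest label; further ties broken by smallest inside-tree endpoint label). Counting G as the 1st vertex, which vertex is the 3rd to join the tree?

Prim's algorithm from G:
Step 1: frontier [F G 4, G H 6, E G 10, G I 20] → take F G (4); add F.
Step 2: frontier [E F 5, F H 7, F I 20, G H 6, E G 10, G I 20] → take E F (5); add E.
Step 3: frontier [E H 12, E I 23, F H 7, F I 20, G H 6, G I 20] → take G H (6); add H.
Step 4: frontier [E I 23, F I 20, G I 20, H I 21] → take F I (20); add I.
Vertex order: G, F, E, H, I. The 3rd vertex is E.

E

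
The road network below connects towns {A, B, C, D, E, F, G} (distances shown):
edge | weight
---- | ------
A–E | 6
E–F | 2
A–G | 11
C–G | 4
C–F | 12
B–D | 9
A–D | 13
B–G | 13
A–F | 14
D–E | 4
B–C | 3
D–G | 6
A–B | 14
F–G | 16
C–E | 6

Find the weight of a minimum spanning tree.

Kruskal: consider edges lightest-first.
E–F (2): add — endpoints in different components.
B–C (3): add — endpoints in different components.
C–G (4): add — endpoints in different components.
D–E (4): add — endpoints in different components.
A–E (6): add — endpoints in different components.
C–E (6): add — endpoints in different components.
MST edges: E–F, B–C, C–G, D–E, A–E, C–E; total weight 2+3+4+4+6+6 = 25.

25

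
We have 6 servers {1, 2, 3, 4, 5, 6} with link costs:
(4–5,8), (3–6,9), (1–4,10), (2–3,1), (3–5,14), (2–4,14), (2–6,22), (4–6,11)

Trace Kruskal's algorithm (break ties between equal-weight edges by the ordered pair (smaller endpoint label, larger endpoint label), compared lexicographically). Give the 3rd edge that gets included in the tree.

Sort edges by weight, then run Kruskal:
2–3 (1): add. Components now {1} {2,3} {4} {5} {6}
4–5 (8): add. Components now {1} {2,3} {4,5} {6}
3–6 (9): add. Components now {1} {2,3,6} {4,5}
1–4 (10): add. Components now {1,4,5} {2,3,6}
4–6 (11): add. Components now {1,2,3,4,5,6}
The 3rd edge added is 3–6.

3-6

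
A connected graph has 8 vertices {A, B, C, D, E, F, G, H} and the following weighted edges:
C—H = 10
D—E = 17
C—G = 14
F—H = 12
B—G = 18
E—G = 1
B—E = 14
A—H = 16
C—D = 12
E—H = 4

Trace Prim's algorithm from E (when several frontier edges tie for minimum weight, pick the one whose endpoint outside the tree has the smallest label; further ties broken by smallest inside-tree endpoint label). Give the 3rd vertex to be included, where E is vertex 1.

Grow the tree from E using Prim:
Step 1: frontier [E—G 1, E—H 4, B—E 14, D—E 17] → take E—G (1); add G.
Step 2: frontier [E—H 4, B—E 14, D—E 17, C—G 14, B—G 18] → take E—H (4); add H.
Step 3: frontier [B—E 14, D—E 17, C—G 14, B—G 18, C—H 10, F—H 12, A—H 16] → take C—H (10); add C.
Step 4: frontier [C—D 12, B—E 14, D—E 17, B—G 18, F—H 12, A—H 16] → take C—D (12); add D.
Step 5: frontier [B—E 14, B—G 18, F—H 12, A—H 16] → take F—H (12); add F.
Step 6: frontier [B—E 14, B—G 18, A—H 16] → take B—E (14); add B.
Step 7: frontier [A—H 16] → take A—H (16); add A.
Vertex order: E, G, H, C, D, F, B, A. The 3rd vertex is H.

H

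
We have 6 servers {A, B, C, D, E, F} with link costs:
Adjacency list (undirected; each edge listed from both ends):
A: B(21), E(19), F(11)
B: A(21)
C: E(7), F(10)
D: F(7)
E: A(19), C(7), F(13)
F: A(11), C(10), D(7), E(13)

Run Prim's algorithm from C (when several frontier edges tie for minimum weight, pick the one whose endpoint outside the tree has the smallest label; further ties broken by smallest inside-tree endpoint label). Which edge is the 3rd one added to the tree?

Prim, starting at C.
Step 1: cheapest edge leaving the tree is C–E (7); add E.
Step 2: cheapest edge leaving the tree is C–F (10); add F.
Step 3: cheapest edge leaving the tree is D–F (7); add D.
Step 4: cheapest edge leaving the tree is A–F (11); add A.
Step 5: cheapest edge leaving the tree is A–B (21); add B.
The 3rd edge added is D–F.

D-F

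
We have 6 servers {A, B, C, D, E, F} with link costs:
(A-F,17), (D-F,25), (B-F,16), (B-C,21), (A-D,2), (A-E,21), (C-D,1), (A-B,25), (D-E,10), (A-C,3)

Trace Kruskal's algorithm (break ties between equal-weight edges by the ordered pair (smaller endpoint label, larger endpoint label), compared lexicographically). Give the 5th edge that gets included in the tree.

Sort edges by weight, then run Kruskal:
C-D (1): add. Components now {A} {B} {C,D} {E} {F}
A-D (2): add. Components now {A,C,D} {B} {E} {F}
A-C (3): skip — A and C already connected.
D-E (10): add. Components now {A,C,D,E} {B} {F}
B-F (16): add. Components now {A,C,D,E} {B,F}
A-F (17): add. Components now {A,B,C,D,E,F}
The 5th edge added is A-F.

A-F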